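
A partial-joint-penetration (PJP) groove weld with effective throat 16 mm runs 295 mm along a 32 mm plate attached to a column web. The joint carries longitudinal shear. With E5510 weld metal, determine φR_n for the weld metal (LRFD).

φR_n ≈ 1170 kN

E55XX → F_EXX = 550 MPa.
Effective throat (given) t_e = 16 mm.
A_we = 16 × 295 = 4720 mm².
F_nw = 0.6 F_EXX = 330 MPa.
φR_n = 0.75 × 330 × 4720 × 10⁻³ = 1168 kN.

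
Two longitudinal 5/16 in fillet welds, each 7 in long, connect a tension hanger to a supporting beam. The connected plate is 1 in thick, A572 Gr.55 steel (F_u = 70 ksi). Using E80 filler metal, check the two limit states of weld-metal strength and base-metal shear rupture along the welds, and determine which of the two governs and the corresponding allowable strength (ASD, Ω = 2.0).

R_n/Ω ≈ 74.2 kip (weld metal governs)

E80XX → F_EXX = 80 ksi.
t_e = 0.707 × 0.3125 = 0.2209 in; L = 14 in.
Weld metal: R_n/Ω = (1/2.0) × 0.6 × 80 × 0.2209 × 14 = 74.23 kip.
Base metal (shear rupture): R_n/Ω = (1/2.0) × 0.6 × 70 × 1 × 14 = 294 kip.
Governing: weld metal.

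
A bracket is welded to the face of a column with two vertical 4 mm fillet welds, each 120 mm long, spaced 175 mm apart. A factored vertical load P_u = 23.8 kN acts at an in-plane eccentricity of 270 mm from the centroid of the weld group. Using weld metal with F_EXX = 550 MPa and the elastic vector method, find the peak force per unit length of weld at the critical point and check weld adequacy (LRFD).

f_max ≈ 406 N/mm; adequate

Total weld length L_w = 240 mm. Treat welds as unit-width lines.
Polar moment about centroid: J = 2[d³/12 + d(b/2)²] = 2[120³/12 + 120×87.5²] = 2126000 mm³.
Direct shear f_v = P/L_w = 23.8×10³ / 240 = 99.17 N/mm (vertical).
Torsion M = P·e = 23.8×10³ × 270 = 6426000 N·mm.
Critical point at (x, y) = (87.5, 60) from centroid. f_tx = M·y/J = 181.4 N/mm; f_ty = M·x/J = 264.5 N/mm.
Resultant f_max = √[f_tx² + (f_v + f_ty)²] = √[181.4² + (99.17 + 264.5)²] = 406.4 N/mm.
Capacity per unit length: φr_n = 0.75 × 0.6 × 550 × (0.707 × 4) = 699.9 N/mm.
406.4 ≤ 699.9 → adequate.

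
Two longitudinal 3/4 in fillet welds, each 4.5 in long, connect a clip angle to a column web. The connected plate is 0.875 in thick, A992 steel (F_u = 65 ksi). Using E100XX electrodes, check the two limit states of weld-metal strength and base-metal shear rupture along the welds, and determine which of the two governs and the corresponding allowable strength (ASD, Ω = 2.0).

R_n/Ω ≈ 143 kip (weld metal governs)

E100XX → F_EXX = 100 ksi.
t_e = 0.707 × 0.75 = 0.5302 in; L = 9 in.
Weld metal: R_n/Ω = (1/2.0) × 0.6 × 100 × 0.5302 × 9 = 143.2 kip.
Base metal (shear rupture): R_n/Ω = (1/2.0) × 0.6 × 65 × 0.875 × 9 = 153.6 kip.
Governing: weld metal.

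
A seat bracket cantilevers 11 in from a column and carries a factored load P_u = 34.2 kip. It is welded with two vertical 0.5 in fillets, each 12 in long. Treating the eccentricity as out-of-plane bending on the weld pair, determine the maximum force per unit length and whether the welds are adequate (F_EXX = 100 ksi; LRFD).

L_w = 2 × 12 = 24 in; section modulus (unit throat) S = 2 × L²/6 = 48 in².
Direct shear f_v = P/L_w = 34.2/24 = 1.425 kip/in.
Moment M = P × e = 34.2 × 11 = 376.2 kip·in; bending f_b = M/S = 7.838 kip/in.
f_max = √(f_v² + f_b²) = √(1.425² + 7.838²) = 7.966 kip/in.
φr_n = 0.75 × 0.6 × 100 × (0.707 × 0.5) = 15.91 kip/in → adequate.

f_max ≈ 7.97 kip/in; adequate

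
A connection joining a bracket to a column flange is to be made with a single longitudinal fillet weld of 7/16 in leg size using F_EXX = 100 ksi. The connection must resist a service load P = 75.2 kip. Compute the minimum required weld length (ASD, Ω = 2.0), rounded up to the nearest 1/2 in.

L = 8.5 in

Throat t_e = 0.707 × 0.4375 = 0.3093 in.
r_n/Ω = (0.6 × 100 × 0.3093) / 2.0 = 9.279 kip/in.
L_req = P / (r_n/Ω) = 75.2 / 9.279 = 8.104 in total.
Round up → use L = 8.5 in.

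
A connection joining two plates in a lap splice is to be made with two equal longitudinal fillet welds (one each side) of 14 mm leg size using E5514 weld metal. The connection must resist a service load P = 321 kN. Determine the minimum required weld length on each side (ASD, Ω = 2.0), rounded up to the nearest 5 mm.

E55XX → F_EXX = 550 MPa.
Throat t_e = 0.707 × 14 = 9.898 mm.
r_n/Ω = (0.6 × 550 × 9.898) / 2.0 = 1633 N/mm = 1.633 kN/mm.
L_req = P / (r_n/Ω) = 321 / 1.633 = 196.6 mm total.
Per side: 196.6 / 2 = 98.28 mm.
Round up → use L = 100 mm on each side.

L = 100 mm on each side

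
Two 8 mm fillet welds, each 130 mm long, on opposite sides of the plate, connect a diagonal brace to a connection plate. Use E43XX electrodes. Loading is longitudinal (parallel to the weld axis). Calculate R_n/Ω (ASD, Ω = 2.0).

R_n/Ω ≈ 190 kN

E43XX → F_EXX = 430 MPa.
Effective throat t_e = 0.707 × 8 = 5.656 mm.
Total length L = 260 mm; A_we = 5.656 × 260 = 1471 mm².
F_nw = 0.6 F_EXX = 0.6 × 430 = 258 MPa.
R_n = 258 × 1471 × 10⁻³ = 379.4 kN; R_n/Ω = 379.4/2.0 = 189.7 kN.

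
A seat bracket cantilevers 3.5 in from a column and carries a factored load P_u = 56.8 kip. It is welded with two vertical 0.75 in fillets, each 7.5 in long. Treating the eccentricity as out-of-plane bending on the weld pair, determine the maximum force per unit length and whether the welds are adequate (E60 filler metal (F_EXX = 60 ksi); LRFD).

f_max ≈ 11.3 kip/in; adequate

L_w = 2 × 7.5 = 15 in; section modulus (unit throat) S = 2 × L²/6 = 18.75 in².
Direct shear f_v = P/L_w = 56.8/15 = 3.787 kip/in.
Moment M = P × e = 56.8 × 3.5 = 198.8 kip·in; bending f_b = M/S = 10.6 kip/in.
f_max = √(f_v² + f_b²) = √(3.787² + 10.6²) = 11.26 kip/in.
φr_n = 0.75 × 0.6 × 60 × (0.707 × 0.75) = 14.32 kip/in → adequate.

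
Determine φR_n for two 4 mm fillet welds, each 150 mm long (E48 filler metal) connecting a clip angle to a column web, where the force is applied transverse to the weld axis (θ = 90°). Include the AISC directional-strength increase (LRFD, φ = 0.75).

φR_n ≈ 275 kN

E48XX → F_EXX = 480 MPa.
t_e = 0.707 × 4 = 2.828 mm; A_we = 2.828 × 300 = 848.4 mm².
Directional factor: 1.0 + 0.5 sin^1.5(90°) = 1.5.
F_nw = 0.6 × 480 × 1.5 = 432 MPa.
φR_n = 0.75 × 432 × 848.4 × 10⁻³ = 274.9 kN.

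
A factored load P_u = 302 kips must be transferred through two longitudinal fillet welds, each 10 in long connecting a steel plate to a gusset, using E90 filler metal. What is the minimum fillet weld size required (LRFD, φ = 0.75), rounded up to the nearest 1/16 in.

w = 9/16 in

E90XX → F_EXX = 90 ksi.
Total weld length L = 20 in.
Required throat t_e = P_u / (φ × 0.6 F_EXX × L) = 302 / (0.75 × 0.6 × 90 × 20) = 0.3728 in.
Required leg w = t_e / 0.707 = 0.5274 in → use 9/16 in.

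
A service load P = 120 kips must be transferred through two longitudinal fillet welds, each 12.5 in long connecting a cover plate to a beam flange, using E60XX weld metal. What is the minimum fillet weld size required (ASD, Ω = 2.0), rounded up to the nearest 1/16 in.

E60XX → F_EXX = 60 ksi.
Total weld length L = 25 in.
Required throat t_e = P × Ω / (0.6 F_EXX × L) = 120 × 2.0 / (0.6 × 60 × 25) = 0.2667 in.
Required leg w = t_e / 0.707 = 0.3772 in → use 7/16 in.

w = 7/16 in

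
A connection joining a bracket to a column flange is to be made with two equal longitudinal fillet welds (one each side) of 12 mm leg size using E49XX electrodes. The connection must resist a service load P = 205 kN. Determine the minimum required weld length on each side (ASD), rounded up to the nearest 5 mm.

L = 85 mm on each side

E49XX → F_EXX = 490 MPa.
Throat t_e = 0.707 × 12 = 8.484 mm.
r_n/Ω = (0.6 × 490 × 8.484) / 2.0 = 1247 N/mm = 1.247 kN/mm.
L_req = P / (r_n/Ω) = 205 / 1.247 = 164.4 mm total.
Per side: 164.4 / 2 = 82.19 mm.
Round up → use L = 85 mm on each side.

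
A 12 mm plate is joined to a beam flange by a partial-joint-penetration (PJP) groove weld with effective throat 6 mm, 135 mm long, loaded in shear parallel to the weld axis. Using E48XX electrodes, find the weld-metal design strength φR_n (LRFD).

E48XX → F_EXX = 480 MPa.
Effective throat (given) t_e = 6 mm.
A_we = 6 × 135 = 810 mm².
F_nw = 0.6 F_EXX = 288 MPa.
φR_n = 0.75 × 288 × 810 × 10⁻³ = 175 kN.

φR_n ≈ 175 kN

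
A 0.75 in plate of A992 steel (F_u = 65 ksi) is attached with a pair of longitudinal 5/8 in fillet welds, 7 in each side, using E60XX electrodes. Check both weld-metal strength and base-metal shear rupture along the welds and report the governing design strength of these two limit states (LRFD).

φR_n ≈ 167 kip (weld metal governs)

E60XX → F_EXX = 60 ksi.
t_e = 0.707 × 0.625 = 0.4419 in; L = 14 in.
Weld metal: φR_n = 0.75 × 0.6 × 60 × 0.4419 × 14 = 167 kip.
Base metal (shear rupture): φR_n = 0.75 × 0.6 × 65 × 0.75 × 14 = 307.1 kip.
Governing: weld metal.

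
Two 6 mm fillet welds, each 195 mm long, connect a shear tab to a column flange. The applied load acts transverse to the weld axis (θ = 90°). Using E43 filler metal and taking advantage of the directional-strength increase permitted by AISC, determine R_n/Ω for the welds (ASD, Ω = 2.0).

R_n/Ω ≈ 320 kN

E43XX → F_EXX = 430 MPa.
t_e = 0.707 × 6 = 4.242 mm; A_we = 4.242 × 390 = 1654 mm².
Directional factor: 1.0 + 0.5 sin^1.5(90°) = 1.5.
F_nw = 0.6 × 430 × 1.5 = 387 MPa.
R_n/Ω = (387 × 1654) / 2.0 × 10⁻³ = 320.1 kN.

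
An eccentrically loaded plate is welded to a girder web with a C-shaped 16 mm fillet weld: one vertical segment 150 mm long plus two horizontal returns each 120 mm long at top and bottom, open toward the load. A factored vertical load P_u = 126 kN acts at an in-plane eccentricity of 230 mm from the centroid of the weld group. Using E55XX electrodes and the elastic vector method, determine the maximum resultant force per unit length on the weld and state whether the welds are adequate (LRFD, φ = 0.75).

f_max ≈ 1690 N/mm; adequate

E55XX → F_EXX = 550 MPa.
Total weld length L_w = 390 mm. Treat welds as unit-width lines.
Centroid: x̄ = 2×120×60 / 390 = 36.92 mm from the vertical weld.
Polar moment about centroid: J = I_x + I_y = [150³/12 + 2×120×75²] + [150×36.92² + 2(120³/12 + 120×23.08²)] = 2252000 mm³.
Direct shear f_v = P/L_w = 126×10³ / 390 = 323.1 N/mm (vertical).
Torsion M = P·e = 126×10³ × 230 = 28980000 N·mm.
Critical point at (x, y) = (83.08, 75) from centroid. f_tx = M·y/J = 965.3 N/mm; f_ty = M·x/J = 1069 N/mm.
Resultant f_max = √[f_tx² + (f_v + f_ty)²] = √[965.3² + (323.1 + 1069)²] = 1694 N/mm.
Capacity per unit length: φr_n = 0.75 × 0.6 × 550 × (0.707 × 16) = 2800 N/mm.
1694 ≤ 2800 → adequate.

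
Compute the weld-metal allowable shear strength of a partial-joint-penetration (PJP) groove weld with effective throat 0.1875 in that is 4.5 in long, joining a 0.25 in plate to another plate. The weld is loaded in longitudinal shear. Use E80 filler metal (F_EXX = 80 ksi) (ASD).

R_n/Ω ≈ 20.2 kip

Effective throat (given) t_e = 0.1875 in.
A_we = 0.1875 × 4.5 = 0.8438 in².
F_nw = 0.6 F_EXX = 48 ksi.
R_n/Ω = (48 × 0.8438) / 2.0 = 20.25 kip.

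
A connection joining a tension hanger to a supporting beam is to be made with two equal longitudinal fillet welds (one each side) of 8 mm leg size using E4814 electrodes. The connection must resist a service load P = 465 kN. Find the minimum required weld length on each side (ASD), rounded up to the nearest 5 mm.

L = 290 mm on each side

E48XX → F_EXX = 480 MPa.
Throat t_e = 0.707 × 8 = 5.656 mm.
r_n/Ω = (0.6 × 480 × 5.656) / 2.0 = 814.5 N/mm = 0.8145 kN/mm.
L_req = P / (r_n/Ω) = 465 / 0.8145 = 570.9 mm total.
Per side: 570.9 / 2 = 285.5 mm.
Round up → use L = 290 mm on each side.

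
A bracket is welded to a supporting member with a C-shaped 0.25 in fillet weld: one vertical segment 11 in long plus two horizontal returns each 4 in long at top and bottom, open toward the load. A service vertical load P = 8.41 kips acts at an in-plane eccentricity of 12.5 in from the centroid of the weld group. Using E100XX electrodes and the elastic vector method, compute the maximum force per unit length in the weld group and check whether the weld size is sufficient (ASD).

E100XX → F_EXX = 100 ksi.
Total weld length L_w = 19 in. Treat welds as unit-width lines.
Centroid: x̄ = 2×4×2 / 19 = 0.8421 in from the vertical weld.
Polar moment about centroid: J = I_x + I_y = [11³/12 + 2×4×5.5²] + [11×0.8421² + 2(4³/12 + 4×1.158²)] = 382.1 in³.
Direct shear f_v = P/L_w = 8.41 / 19 = 0.4426 kip/in (vertical).
Torsion M = P·e = 8.41 × 12.5 = 105.12 kip·in.
Critical point at (x, y) = (3.158, 5.5) from centroid. f_tx = M·y/J = 1.513 kip/in; f_ty = M·x/J = 0.8688 kip/in.
Resultant f_max = √[f_tx² + (f_v + f_ty)²] = √[1.513² + (0.4426 + 0.8688)²] = 2.002 kip/in.
Capacity per unit length: r_n/Ω = (1/2.0) × 0.6 × 100 × (0.707 × 0.25) = 5.302 kip/in.
2.002 ≤ 5.302 → adequate.

f_max ≈ 2 kip/in; adequate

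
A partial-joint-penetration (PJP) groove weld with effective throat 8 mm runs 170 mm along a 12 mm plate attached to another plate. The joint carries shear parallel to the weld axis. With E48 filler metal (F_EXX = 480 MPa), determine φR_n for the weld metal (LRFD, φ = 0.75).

Effective throat (given) t_e = 8 mm.
A_we = 8 × 170 = 1360 mm².
F_nw = 0.6 F_EXX = 288 MPa.
φR_n = 0.75 × 288 × 1360 × 10⁻³ = 293.8 kN.

φR_n ≈ 294 kN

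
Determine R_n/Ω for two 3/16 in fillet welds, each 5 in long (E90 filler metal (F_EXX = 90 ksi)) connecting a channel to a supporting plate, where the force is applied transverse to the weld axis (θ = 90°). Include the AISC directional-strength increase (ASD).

R_n/Ω ≈ 53.7 kips

t_e = 0.707 × 0.1875 = 0.1326 in; A_we = 0.1326 × 10 = 1.326 in².
Directional factor: 1.0 + 0.5 sin^1.5(90°) = 1.5.
F_nw = 0.6 × 90 × 1.5 = 81 ksi.
R_n/Ω = (81 × 1.326) / 2.0 = 53.69 kips.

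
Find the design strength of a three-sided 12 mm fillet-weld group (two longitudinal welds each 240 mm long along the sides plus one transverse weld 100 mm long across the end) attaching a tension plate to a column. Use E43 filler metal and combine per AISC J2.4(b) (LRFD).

φR_n ≈ 952 kN

E43XX → F_EXX = 430 MPa.
t_e = 0.707 × 12 = 8.484 mm.
R_nwl = 0.6 × 430 × 8.484 × 480 × 10⁻³ = 1051 kN (longitudinal, 2 welds).
R_nwt = 0.6 × 430 × 8.484 × 100 × 10⁻³ = 218.9 kN (transverse, base value).
(i) R_nwl + R_nwt = 1270 kN; (ii) 0.85 R_nwl + 1.5 R_nwt = 1221 kN.
R_n = max = 1270 kN [governs: (i)]; φR_n = 952.2 kN.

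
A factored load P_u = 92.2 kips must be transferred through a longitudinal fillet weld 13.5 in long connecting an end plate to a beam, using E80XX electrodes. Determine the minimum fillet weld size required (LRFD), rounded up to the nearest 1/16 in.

w = 5/16 in

E80XX → F_EXX = 80 ksi.
Total weld length L = 13.5 in.
Required throat t_e = P_u / (φ × 0.6 F_EXX × L) = 92.2 / (0.75 × 0.6 × 80 × 13.5) = 0.1897 in.
Required leg w = t_e / 0.707 = 0.2683 in → use 5/16 in.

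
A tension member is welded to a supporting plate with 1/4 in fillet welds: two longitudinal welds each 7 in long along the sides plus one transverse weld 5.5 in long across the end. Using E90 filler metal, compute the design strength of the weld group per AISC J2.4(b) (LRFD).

E90XX → F_EXX = 90 ksi.
t_e = 0.707 × 0.25 = 0.1767 in.
R_nwl = 0.6 × 90 × 0.1767 × 14 = 133.6 kips (longitudinal, 2 welds).
R_nwt = 0.6 × 90 × 0.1767 × 5.5 = 52.49 kips (transverse, base value).
(i) R_nwl + R_nwt = 186.1 kips; (ii) 0.85 R_nwl + 1.5 R_nwt = 192.3 kips.
R_n = max = 192.3 kips [governs: (ii)]; φR_n = 144.2 kips.

φR_n ≈ 144 kips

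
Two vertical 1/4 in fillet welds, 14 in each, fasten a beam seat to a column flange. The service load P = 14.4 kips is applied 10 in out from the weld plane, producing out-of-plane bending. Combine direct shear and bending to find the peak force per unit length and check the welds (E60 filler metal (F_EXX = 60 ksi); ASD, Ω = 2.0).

L_w = 2 × 14 = 28 in; section modulus (unit throat) S = 2 × L²/6 = 65.33 in².
Direct shear f_v = P/L_w = 14.4/28 = 0.5143 kip/in.
Moment M = P × e = 14.4 × 10 = 144 kip·in; bending f_b = M/S = 2.204 kip/in.
f_max = √(f_v² + f_b²) = √(0.5143² + 2.204²) = 2.263 kip/in.
r_n/Ω = (1/2.0) × 0.6 × 60 × (0.707 × 0.25) = 3.181 kip/in → adequate.

f_max ≈ 2.26 kip/in; adequate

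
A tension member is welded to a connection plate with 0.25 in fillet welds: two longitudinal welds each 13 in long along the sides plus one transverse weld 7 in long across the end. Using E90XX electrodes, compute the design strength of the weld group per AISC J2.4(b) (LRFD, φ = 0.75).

E90XX → F_EXX = 90 ksi.
t_e = 0.707 × 0.25 = 0.1767 in.
R_nwl = 0.6 × 90 × 0.1767 × 26 = 248.2 kip (longitudinal, 2 welds).
R_nwt = 0.6 × 90 × 0.1767 × 7 = 66.81 kip (transverse, base value).
(i) R_nwl + R_nwt = 315 kip; (ii) 0.85 R_nwl + 1.5 R_nwt = 311.2 kip.
R_n = max = 315 kip [governs: (i)]; φR_n = 236.2 kip.

φR_n ≈ 236 kip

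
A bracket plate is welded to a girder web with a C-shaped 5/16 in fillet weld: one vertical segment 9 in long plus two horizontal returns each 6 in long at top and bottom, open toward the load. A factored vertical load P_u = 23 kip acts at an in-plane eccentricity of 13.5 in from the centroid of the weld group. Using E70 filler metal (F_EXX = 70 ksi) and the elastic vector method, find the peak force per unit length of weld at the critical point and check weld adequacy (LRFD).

f_max ≈ 5.81 kip/in; adequate

Total weld length L_w = 21 in. Treat welds as unit-width lines.
Centroid: x̄ = 2×6×3 / 21 = 1.714 in from the vertical weld.
Polar moment about centroid: J = I_x + I_y = [9³/12 + 2×6×4.5²] + [9×1.714² + 2(6³/12 + 6×1.286²)] = 386 in³.
Direct shear f_v = P/L_w = 23 / 21 = 1.095 kip/in (vertical).
Torsion M = P·e = 23 × 13.5 = 310.5 kip·in.
Critical point at (x, y) = (4.286, 4.5) from centroid. f_tx = M·y/J = 3.619 kip/in; f_ty = M·x/J = 3.447 kip/in.
Resultant f_max = √[f_tx² + (f_v + f_ty)²] = √[3.619² + (1.095 + 3.447)²] = 5.808 kip/in.
Capacity per unit length: φr_n = 0.75 × 0.6 × 70 × (0.707 × 0.3125) = 6.96 kip/in.
5.808 ≤ 6.96 → adequate.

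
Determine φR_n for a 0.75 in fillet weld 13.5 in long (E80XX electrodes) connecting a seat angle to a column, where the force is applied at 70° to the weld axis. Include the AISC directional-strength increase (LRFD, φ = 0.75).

E80XX → F_EXX = 80 ksi.
t_e = 0.707 × 0.75 = 0.5302 in; A_we = 0.5302 × 13.5 = 7.158 in².
Directional factor: 1.0 + 0.5 sin^1.5(70°) = 1.455.
F_nw = 0.6 × 80 × 1.455 = 69.86 ksi.
φR_n = 0.75 × 69.86 × 7.158 = 375.1 kip.

φR_n ≈ 375 kip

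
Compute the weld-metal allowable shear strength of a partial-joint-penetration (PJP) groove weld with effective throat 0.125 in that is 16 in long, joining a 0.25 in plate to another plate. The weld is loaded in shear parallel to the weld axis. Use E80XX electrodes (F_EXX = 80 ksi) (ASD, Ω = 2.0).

Effective throat (given) t_e = 0.125 in.
A_we = 0.125 × 16 = 2 in².
F_nw = 0.6 F_EXX = 48 ksi.
R_n/Ω = (48 × 2) / 2.0 = 48 kip.

R_n/Ω ≈ 48 kip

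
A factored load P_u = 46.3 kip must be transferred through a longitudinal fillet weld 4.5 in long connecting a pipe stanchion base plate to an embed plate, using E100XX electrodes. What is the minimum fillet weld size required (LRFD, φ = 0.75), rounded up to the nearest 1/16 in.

w = 3/8 in

E100XX → F_EXX = 100 ksi.
Total weld length L = 4.5 in.
Required throat t_e = P_u / (φ × 0.6 F_EXX × L) = 46.3 / (0.75 × 0.6 × 100 × 4.5) = 0.2286 in.
Required leg w = t_e / 0.707 = 0.3234 in → use 3/8 in.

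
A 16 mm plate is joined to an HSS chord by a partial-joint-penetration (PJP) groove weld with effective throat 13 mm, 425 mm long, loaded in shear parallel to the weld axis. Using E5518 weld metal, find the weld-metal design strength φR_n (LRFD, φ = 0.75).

φR_n ≈ 1370 kN

E55XX → F_EXX = 550 MPa.
Effective throat (given) t_e = 13 mm.
A_we = 13 × 425 = 5525 mm².
F_nw = 0.6 F_EXX = 330 MPa.
φR_n = 0.75 × 330 × 5525 × 10⁻³ = 1367 kN.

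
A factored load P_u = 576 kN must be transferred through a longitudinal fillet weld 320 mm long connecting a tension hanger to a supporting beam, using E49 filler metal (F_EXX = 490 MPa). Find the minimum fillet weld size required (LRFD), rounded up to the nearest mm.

Total weld length L = 320 mm.
Required throat t_e = P_u / (φ × 0.6 F_EXX × L) = 576 / (0.75 × 0.6 × 490 × 320 × 10⁻³) = 8.163 mm.
Required leg w = t_e / 0.707 = 11.55 mm → use 12 mm.

w = 12 mm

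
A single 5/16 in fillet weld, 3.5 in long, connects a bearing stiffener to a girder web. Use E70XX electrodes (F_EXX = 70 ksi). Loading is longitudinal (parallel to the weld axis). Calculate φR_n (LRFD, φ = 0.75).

φR_n ≈ 24.4 kip

Effective throat t_e = 0.707 × 0.3125 = 0.2209 in.
Total length L = 3.5 in; A_we = 0.2209 × 3.5 = 0.7733 in².
F_nw = 0.6 F_EXX = 0.6 × 70 = 42 ksi.
φR_n = 0.75 × 42 × 0.7733 = 24.36 kip.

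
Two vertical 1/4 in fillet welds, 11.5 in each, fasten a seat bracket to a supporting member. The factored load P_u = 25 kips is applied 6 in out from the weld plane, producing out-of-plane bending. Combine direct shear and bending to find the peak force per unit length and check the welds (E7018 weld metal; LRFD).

f_max ≈ 3.57 kip/in; adequate

E70XX → F_EXX = 70 ksi.
L_w = 2 × 11.5 = 23 in; section modulus (unit throat) S = 2 × L²/6 = 44.08 in².
Direct shear f_v = P/L_w = 25/23 = 1.087 kip/in.
Moment M = P × e = 25 × 6 = 150 kip·in; bending f_b = M/S = 3.403 kip/in.
f_max = √(f_v² + f_b²) = √(1.087² + 3.403²) = 3.572 kip/in.
φr_n = 0.75 × 0.6 × 70 × (0.707 × 0.25) = 5.568 kip/in → adequate.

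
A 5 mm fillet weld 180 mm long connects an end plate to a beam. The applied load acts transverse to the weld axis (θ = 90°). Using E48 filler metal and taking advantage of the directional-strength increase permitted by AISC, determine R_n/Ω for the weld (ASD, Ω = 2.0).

E48XX → F_EXX = 480 MPa.
t_e = 0.707 × 5 = 3.535 mm; A_we = 3.535 × 180 = 636.3 mm².
Directional factor: 1.0 + 0.5 sin^1.5(90°) = 1.5.
F_nw = 0.6 × 480 × 1.5 = 432 MPa.
R_n/Ω = (432 × 636.3) / 2.0 × 10⁻³ = 137.4 kN.

R_n/Ω ≈ 137 kN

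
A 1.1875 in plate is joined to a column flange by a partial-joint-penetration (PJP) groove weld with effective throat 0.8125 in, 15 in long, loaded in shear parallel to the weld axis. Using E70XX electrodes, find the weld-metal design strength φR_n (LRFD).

φR_n ≈ 384 kip

E70XX → F_EXX = 70 ksi.
Effective throat (given) t_e = 0.8125 in.
A_we = 0.8125 × 15 = 12.19 in².
F_nw = 0.6 F_EXX = 42 ksi.
φR_n = 0.75 × 42 × 12.19 = 383.9 kip.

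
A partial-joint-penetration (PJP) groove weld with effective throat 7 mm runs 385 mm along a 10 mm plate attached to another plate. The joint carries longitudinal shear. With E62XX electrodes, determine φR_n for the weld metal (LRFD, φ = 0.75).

φR_n ≈ 752 kN

E62XX → F_EXX = 620 MPa.
Effective throat (given) t_e = 7 mm.
A_we = 7 × 385 = 2695 mm².
F_nw = 0.6 F_EXX = 372 MPa.
φR_n = 0.75 × 372 × 2695 × 10⁻³ = 751.9 kN.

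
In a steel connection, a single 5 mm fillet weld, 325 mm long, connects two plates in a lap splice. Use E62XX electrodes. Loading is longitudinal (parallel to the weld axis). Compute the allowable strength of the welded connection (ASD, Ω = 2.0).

R_n/Ω ≈ 214 kN

E62XX → F_EXX = 620 MPa.
Effective throat t_e = 0.707 × 5 = 3.535 mm.
Total length L = 325 mm; A_we = 3.535 × 325 = 1149 mm².
F_nw = 0.6 F_EXX = 0.6 × 620 = 372 MPa.
R_n = 372 × 1149 × 10⁻³ = 427.4 kN; R_n/Ω = 427.4/2.0 = 213.7 kN.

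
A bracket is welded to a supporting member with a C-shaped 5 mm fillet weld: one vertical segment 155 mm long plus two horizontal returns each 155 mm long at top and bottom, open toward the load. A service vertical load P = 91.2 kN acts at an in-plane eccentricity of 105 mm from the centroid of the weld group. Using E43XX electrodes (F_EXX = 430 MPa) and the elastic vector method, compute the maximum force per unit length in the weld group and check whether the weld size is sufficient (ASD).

f_max ≈ 532 N/mm; NOT adequate

Total weld length L_w = 465 mm. Treat welds as unit-width lines.
Centroid: x̄ = 2×155×77.5 / 465 = 51.67 mm from the vertical weld.
Polar moment about centroid: J = I_x + I_y = [155³/12 + 2×155×77.5²] + [155×51.67² + 2(155³/12 + 155×25.83²)] = 3414000 mm³.
Direct shear f_v = P/L_w = 91.2×10³ / 465 = 196.1 N/mm (vertical).
Torsion M = P·e = 91.2×10³ × 105 = 9576000 N·mm.
Critical point at (x, y) = (103.3, 77.5) from centroid. f_tx = M·y/J = 217.4 N/mm; f_ty = M·x/J = 289.9 N/mm.
Resultant f_max = √[f_tx² + (f_v + f_ty)²] = √[217.4² + (196.1 + 289.9)²] = 532.4 N/mm.
Capacity per unit length: r_n/Ω = (1/2.0) × 0.6 × 430 × (0.707 × 5) = 456 N/mm.
532.4 > 456 → NOT adequate.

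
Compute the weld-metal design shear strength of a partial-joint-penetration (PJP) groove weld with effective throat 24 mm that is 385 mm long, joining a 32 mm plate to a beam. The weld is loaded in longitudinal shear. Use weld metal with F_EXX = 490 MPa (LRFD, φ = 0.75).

Effective throat (given) t_e = 24 mm.
A_we = 24 × 385 = 9240 mm².
F_nw = 0.6 F_EXX = 294 MPa.
φR_n = 0.75 × 294 × 9240 × 10⁻³ = 2037 kN.

φR_n ≈ 2040 kN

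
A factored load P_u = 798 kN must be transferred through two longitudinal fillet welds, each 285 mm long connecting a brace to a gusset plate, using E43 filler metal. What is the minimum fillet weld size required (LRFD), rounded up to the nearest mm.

w = 11 mm

E43XX → F_EXX = 430 MPa.
Total weld length L = 570 mm.
Required throat t_e = P_u / (φ × 0.6 F_EXX × L) = 798 / (0.75 × 0.6 × 430 × 570 × 10⁻³) = 7.235 mm.
Required leg w = t_e / 0.707 = 10.23 mm → use 11 mm.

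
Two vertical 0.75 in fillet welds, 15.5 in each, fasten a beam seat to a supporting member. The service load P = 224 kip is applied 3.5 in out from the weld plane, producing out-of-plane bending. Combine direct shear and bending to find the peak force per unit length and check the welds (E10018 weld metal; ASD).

E100XX → F_EXX = 100 ksi.
L_w = 2 × 15.5 = 31 in; section modulus (unit throat) S = 2 × L²/6 = 80.08 in².
Direct shear f_v = P/L_w = 224/31 = 7.226 kip/in.
Moment M = P × e = 224 × 3.5 = 784 kip·in; bending f_b = M/S = 9.79 kip/in.
f_max = √(f_v² + f_b²) = √(7.226² + 9.79²) = 12.17 kip/in.
r_n/Ω = (1/2.0) × 0.6 × 100 × (0.707 × 0.75) = 15.91 kip/in → adequate.

f_max ≈ 12.2 kip/in; adequate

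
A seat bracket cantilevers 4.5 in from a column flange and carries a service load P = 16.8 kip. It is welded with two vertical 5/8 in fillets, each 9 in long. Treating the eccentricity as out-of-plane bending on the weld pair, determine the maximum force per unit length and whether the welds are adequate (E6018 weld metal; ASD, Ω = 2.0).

E60XX → F_EXX = 60 ksi.
L_w = 2 × 9 = 18 in; section modulus (unit throat) S = 2 × L²/6 = 27 in².
Direct shear f_v = P/L_w = 16.8/18 = 0.9333 kip/in.
Moment M = P × e = 16.8 × 4.5 = 75.6 kip·in; bending f_b = M/S = 2.8 kip/in.
f_max = √(f_v² + f_b²) = √(0.9333² + 2.8²) = 2.951 kip/in.
r_n/Ω = (1/2.0) × 0.6 × 60 × (0.707 × 0.625) = 7.954 kip/in → adequate.

f_max ≈ 2.95 kip/in; adequate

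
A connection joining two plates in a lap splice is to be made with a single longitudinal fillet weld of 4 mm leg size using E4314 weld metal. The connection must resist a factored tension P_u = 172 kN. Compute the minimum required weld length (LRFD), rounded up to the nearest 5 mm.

E43XX → F_EXX = 430 MPa.
Throat t_e = 0.707 × 4 = 2.828 mm.
φr_n = 0.75 × 0.6 × 430 × 2.828 × 10⁻³ = 0.5472 kN/mm.
L_req = P_u / φr_n = 172 / 0.5472 = 314.3 mm total.
Round up → use L = 315 mm.

L = 315 mm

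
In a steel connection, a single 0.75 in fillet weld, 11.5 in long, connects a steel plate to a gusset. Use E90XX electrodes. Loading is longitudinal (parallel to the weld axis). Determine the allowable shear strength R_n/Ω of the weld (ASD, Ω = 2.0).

E90XX → F_EXX = 90 ksi.
Effective throat t_e = 0.707 × 0.75 = 0.5302 in.
Total length L = 11.5 in; A_we = 0.5302 × 11.5 = 6.098 in².
F_nw = 0.6 F_EXX = 0.6 × 90 = 54 ksi.
R_n = 54 × 6.098 = 329.3 kip; R_n/Ω = 329.3/2.0 = 164.6 kip.

R_n/Ω ≈ 165 kip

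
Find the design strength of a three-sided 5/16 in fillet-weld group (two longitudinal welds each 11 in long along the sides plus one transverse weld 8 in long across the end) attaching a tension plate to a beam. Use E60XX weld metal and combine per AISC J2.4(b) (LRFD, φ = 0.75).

E60XX → F_EXX = 60 ksi.
t_e = 0.707 × 0.3125 = 0.2209 in.
R_nwl = 0.6 × 60 × 0.2209 × 22 = 175 kip (longitudinal, 2 welds).
R_nwt = 0.6 × 60 × 0.2209 × 8 = 63.63 kip (transverse, base value).
(i) R_nwl + R_nwt = 238.6 kip; (ii) 0.85 R_nwl + 1.5 R_nwt = 244.2 kip.
R_n = max = 244.2 kip [governs: (ii)]; φR_n = 183.1 kip.

φR_n ≈ 183 kip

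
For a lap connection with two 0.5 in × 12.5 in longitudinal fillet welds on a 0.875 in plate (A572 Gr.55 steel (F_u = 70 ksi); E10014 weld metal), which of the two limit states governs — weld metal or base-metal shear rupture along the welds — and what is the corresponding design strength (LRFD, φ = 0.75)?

φR_n ≈ 398 kips (weld metal governs)

E100XX → F_EXX = 100 ksi.
t_e = 0.707 × 0.5 = 0.3535 in; L = 25 in.
Weld metal: φR_n = 0.75 × 0.6 × 100 × 0.3535 × 25 = 397.7 kips.
Base metal (shear rupture): φR_n = 0.75 × 0.6 × 70 × 0.875 × 25 = 689.1 kips.
Governing: weld metal.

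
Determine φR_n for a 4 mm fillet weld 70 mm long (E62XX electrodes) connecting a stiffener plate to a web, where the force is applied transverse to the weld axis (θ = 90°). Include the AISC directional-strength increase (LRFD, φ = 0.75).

E62XX → F_EXX = 620 MPa.
t_e = 0.707 × 4 = 2.828 mm; A_we = 2.828 × 70 = 198 mm².
Directional factor: 1.0 + 0.5 sin^1.5(90°) = 1.5.
F_nw = 0.6 × 620 × 1.5 = 558 MPa.
φR_n = 0.75 × 558 × 198 × 10⁻³ = 82.85 kN.

φR_n ≈ 82.8 kN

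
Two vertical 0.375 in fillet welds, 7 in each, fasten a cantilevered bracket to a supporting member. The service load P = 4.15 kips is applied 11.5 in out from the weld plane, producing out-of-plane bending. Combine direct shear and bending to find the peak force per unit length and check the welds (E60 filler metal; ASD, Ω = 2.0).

f_max ≈ 2.94 kip/in; adequate

E60XX → F_EXX = 60 ksi.
L_w = 2 × 7 = 14 in; section modulus (unit throat) S = 2 × L²/6 = 16.33 in².
Direct shear f_v = P/L_w = 4.15/14 = 0.2964 kip/in.
Moment M = P × e = 4.15 × 11.5 = 47.725 kip·in; bending f_b = M/S = 2.922 kip/in.
f_max = √(f_v² + f_b²) = √(0.2964² + 2.922²) = 2.937 kip/in.
r_n/Ω = (1/2.0) × 0.6 × 60 × (0.707 × 0.375) = 4.772 kip/in → adequate.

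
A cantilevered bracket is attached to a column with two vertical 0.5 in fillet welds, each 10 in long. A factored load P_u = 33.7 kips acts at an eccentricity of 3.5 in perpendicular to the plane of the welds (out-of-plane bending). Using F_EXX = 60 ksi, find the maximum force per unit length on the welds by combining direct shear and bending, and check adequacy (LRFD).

L_w = 2 × 10 = 20 in; section modulus (unit throat) S = 2 × L²/6 = 33.33 in².
Direct shear f_v = P/L_w = 33.7/20 = 1.685 kip/in.
Moment M = P × e = 33.7 × 3.5 = 117.95 kip·in; bending f_b = M/S = 3.539 kip/in.
f_max = √(f_v² + f_b²) = √(1.685² + 3.539²) = 3.919 kip/in.
φr_n = 0.75 × 0.6 × 60 × (0.707 × 0.5) = 9.544 kip/in → adequate.

f_max ≈ 3.92 kip/in; adequate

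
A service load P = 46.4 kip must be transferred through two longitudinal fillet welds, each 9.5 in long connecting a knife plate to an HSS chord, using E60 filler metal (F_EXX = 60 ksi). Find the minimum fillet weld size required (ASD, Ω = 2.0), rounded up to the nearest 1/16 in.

w = 1/4 in

Total weld length L = 19 in.
Required throat t_e = P × Ω / (0.6 F_EXX × L) = 46.4 × 2.0 / (0.6 × 60 × 19) = 0.1357 in.
Required leg w = t_e / 0.707 = 0.1919 in → use 1/4 in.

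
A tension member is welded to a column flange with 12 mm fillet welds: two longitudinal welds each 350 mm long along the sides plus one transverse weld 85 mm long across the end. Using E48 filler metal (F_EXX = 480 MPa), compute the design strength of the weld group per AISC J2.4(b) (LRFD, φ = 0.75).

φR_n ≈ 1440 kN

t_e = 0.707 × 12 = 8.484 mm.
R_nwl = 0.6 × 480 × 8.484 × 700 × 10⁻³ = 1710 kN (longitudinal, 2 welds).
R_nwt = 0.6 × 480 × 8.484 × 85 × 10⁻³ = 207.7 kN (transverse, base value).
(i) R_nwl + R_nwt = 1918 kN; (ii) 0.85 R_nwl + 1.5 R_nwt = 1765 kN.
R_n = max = 1918 kN [governs: (i)]; φR_n = 1439 kN.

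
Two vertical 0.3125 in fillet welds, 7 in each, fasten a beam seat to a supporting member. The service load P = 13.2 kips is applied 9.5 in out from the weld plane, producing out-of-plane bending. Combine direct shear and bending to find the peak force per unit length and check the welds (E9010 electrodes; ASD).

f_max ≈ 7.74 kip/in; NOT adequate

E90XX → F_EXX = 90 ksi.
L_w = 2 × 7 = 14 in; section modulus (unit throat) S = 2 × L²/6 = 16.33 in².
Direct shear f_v = P/L_w = 13.2/14 = 0.9429 kip/in.
Moment M = P × e = 13.2 × 9.5 = 125.4 kip·in; bending f_b = M/S = 7.678 kip/in.
f_max = √(f_v² + f_b²) = √(0.9429² + 7.678²) = 7.735 kip/in.
r_n/Ω = (1/2.0) × 0.6 × 90 × (0.707 × 0.3125) = 5.965 kip/in → NOT adequate.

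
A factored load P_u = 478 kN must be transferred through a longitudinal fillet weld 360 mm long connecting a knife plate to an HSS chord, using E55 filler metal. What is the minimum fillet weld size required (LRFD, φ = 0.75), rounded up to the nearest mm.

w = 8 mm

E55XX → F_EXX = 550 MPa.
Total weld length L = 360 mm.
Required throat t_e = P_u / (φ × 0.6 F_EXX × L) = 478 / (0.75 × 0.6 × 550 × 360 × 10⁻³) = 5.365 mm.
Required leg w = t_e / 0.707 = 7.588 mm → use 8 mm.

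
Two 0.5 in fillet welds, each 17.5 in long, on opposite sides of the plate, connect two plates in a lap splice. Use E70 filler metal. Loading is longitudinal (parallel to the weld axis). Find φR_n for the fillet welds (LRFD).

E70XX → F_EXX = 70 ksi.
Effective throat t_e = 0.707 × 0.5 = 0.3535 in.
Total length L = 35 in; A_we = 0.3535 × 35 = 12.37 in².
F_nw = 0.6 F_EXX = 0.6 × 70 = 42 ksi.
φR_n = 0.75 × 42 × 12.37 = 389.7 kips.

φR_n ≈ 390 kips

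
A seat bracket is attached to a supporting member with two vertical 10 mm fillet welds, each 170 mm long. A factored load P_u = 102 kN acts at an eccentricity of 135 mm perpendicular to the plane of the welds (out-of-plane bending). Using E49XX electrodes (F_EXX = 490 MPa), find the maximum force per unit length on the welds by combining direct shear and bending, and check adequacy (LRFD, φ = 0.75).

f_max ≈ 1460 N/mm; adequate

L_w = 2 × 170 = 340 mm; section modulus (unit throat) S = 2 × L²/6 = 9633 mm².
Direct shear f_v = P/L_w = 102×10³/340 = 300 N/mm.
Moment M = P × e = 102×10³ × 135 = 13770000 N·mm; bending f_b = M/S = 1429 N/mm.
f_max = √(f_v² + f_b²) = √(300² + 1429²) = 1461 N/mm.
φr_n = 0.75 × 0.6 × 490 × (0.707 × 10) = 1559 N/mm → adequate.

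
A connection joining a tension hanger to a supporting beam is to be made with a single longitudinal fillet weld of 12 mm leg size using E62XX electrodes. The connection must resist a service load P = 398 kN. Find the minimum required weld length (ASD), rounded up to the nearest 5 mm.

L = 255 mm

E62XX → F_EXX = 620 MPa.
Throat t_e = 0.707 × 12 = 8.484 mm.
r_n/Ω = (0.6 × 620 × 8.484) / 2.0 = 1578 N/mm = 1.578 kN/mm.
L_req = P / (r_n/Ω) = 398 / 1.578 = 252.2 mm total.
Round up → use L = 255 mm.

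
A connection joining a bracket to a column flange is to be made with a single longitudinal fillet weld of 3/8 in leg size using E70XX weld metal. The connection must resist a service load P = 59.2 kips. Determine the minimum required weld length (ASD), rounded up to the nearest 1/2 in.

E70XX → F_EXX = 70 ksi.
Throat t_e = 0.707 × 0.375 = 0.2651 in.
r_n/Ω = (0.6 × 70 × 0.2651) / 2.0 = 5.568 kip/in.
L_req = P / (r_n/Ω) = 59.2 / 5.568 = 10.63 in total.
Round up → use L = 11 in.

L = 11 in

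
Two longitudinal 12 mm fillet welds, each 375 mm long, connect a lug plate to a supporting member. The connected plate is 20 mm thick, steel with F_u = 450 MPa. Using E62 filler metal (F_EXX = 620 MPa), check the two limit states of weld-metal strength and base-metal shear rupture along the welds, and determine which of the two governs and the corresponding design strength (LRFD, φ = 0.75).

t_e = 0.707 × 12 = 8.484 mm; L = 750 mm.
Weld metal: φR_n = 0.75 × 0.6 × 620 × 8.484 × 750 × 10⁻³ = 1775 kN.
Base metal (shear rupture): φR_n = 0.75 × 0.6 × 450 × 20 × 750 × 10⁻³ = 3038 kN.
Governing: weld metal.

φR_n ≈ 1780 kN (weld metal governs)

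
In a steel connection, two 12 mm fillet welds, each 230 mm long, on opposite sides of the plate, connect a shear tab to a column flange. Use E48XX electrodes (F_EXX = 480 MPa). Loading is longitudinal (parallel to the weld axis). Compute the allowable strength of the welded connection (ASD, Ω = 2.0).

Effective throat t_e = 0.707 × 12 = 8.484 mm.
Total length L = 460 mm; A_we = 8.484 × 460 = 3903 mm².
F_nw = 0.6 F_EXX = 0.6 × 480 = 288 MPa.
R_n = 288 × 3903 × 10⁻³ = 1124 kN; R_n/Ω = 1124/2.0 = 562 kN.

R_n/Ω ≈ 562 kN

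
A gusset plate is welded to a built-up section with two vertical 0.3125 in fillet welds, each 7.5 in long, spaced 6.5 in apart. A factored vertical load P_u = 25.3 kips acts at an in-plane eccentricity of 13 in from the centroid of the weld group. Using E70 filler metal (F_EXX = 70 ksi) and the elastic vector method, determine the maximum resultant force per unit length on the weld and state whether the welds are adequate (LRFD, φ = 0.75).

f_max ≈ 8.34 kip/in; NOT adequate

Total weld length L_w = 15 in. Treat welds as unit-width lines.
Polar moment about centroid: J = 2[d³/12 + d(b/2)²] = 2[7.5³/12 + 7.5×3.25²] = 228.8 in³.
Direct shear f_v = P/L_w = 25.3 / 15 = 1.687 kip/in (vertical).
Torsion M = P·e = 25.3 × 13 = 328.9 kip·in.
Critical point at (x, y) = (3.25, 3.75) from centroid. f_tx = M·y/J = 5.392 kip/in; f_ty = M·x/J = 4.673 kip/in.
Resultant f_max = √[f_tx² + (f_v + f_ty)²] = √[5.392² + (1.687 + 4.673)²] = 8.338 kip/in.
Capacity per unit length: φr_n = 0.75 × 0.6 × 70 × (0.707 × 0.3125) = 6.96 kip/in.
8.338 > 6.96 → NOT adequate.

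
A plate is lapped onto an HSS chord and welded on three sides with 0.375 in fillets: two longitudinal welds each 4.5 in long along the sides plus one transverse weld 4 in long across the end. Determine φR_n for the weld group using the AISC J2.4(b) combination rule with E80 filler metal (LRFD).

φR_n ≈ 130 kips

E80XX → F_EXX = 80 ksi.
t_e = 0.707 × 0.375 = 0.2651 in.
R_nwl = 0.6 × 80 × 0.2651 × 9 = 114.5 kips (longitudinal, 2 welds).
R_nwt = 0.6 × 80 × 0.2651 × 4 = 50.9 kips (transverse, base value).
(i) R_nwl + R_nwt = 165.4 kips; (ii) 0.85 R_nwl + 1.5 R_nwt = 173.7 kips.
R_n = max = 173.7 kips [governs: (ii)]; φR_n = 130.3 kips.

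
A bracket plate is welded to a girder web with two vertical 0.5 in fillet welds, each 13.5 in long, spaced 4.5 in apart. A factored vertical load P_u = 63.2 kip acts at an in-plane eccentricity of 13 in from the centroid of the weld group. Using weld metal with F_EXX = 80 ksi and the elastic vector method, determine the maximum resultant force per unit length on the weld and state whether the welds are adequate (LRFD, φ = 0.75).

Total weld length L_w = 27 in. Treat welds as unit-width lines.
Polar moment about centroid: J = 2[d³/12 + d(b/2)²] = 2[13.5³/12 + 13.5×2.25²] = 546.8 in³.
Direct shear f_v = P/L_w = 63.2 / 27 = 2.341 kip/in (vertical).
Torsion M = P·e = 63.2 × 13 = 821.6 kip·in.
Critical point at (x, y) = (2.25, 6.75) from centroid. f_tx = M·y/J = 10.14 kip/in; f_ty = M·x/J = 3.381 kip/in.
Resultant f_max = √[f_tx² + (f_v + f_ty)²] = √[10.14² + (2.341 + 3.381)²] = 11.65 kip/in.
Capacity per unit length: φr_n = 0.75 × 0.6 × 80 × (0.707 × 0.5) = 12.73 kip/in.
11.65 ≤ 12.73 → adequate.

f_max ≈ 11.6 kip/in; adequate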